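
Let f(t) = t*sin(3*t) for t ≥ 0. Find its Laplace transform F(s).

L{sin(3t)} = 3/(s^2 + 9).
Then apply L{t·g(t)} = -d/ds[G(s)] with G(s) = 3/(s^2 + 9):
differentiating 1 time and applying the sign gives 6*s/(s^2 + 9)^2.

F(s) = 6*s/(s^2 + 9)^2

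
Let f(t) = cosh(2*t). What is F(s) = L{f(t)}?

F(s) = s/(s^2 - 4)

L{cosh(2t)} = s/(s^2 - 4).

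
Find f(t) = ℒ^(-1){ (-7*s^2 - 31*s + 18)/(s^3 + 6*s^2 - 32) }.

f(t) = -5*t*exp(-4*t) - 2*exp(2*t) - 5*exp(-4*t)

Factor the denominator: s^3 + 6*s^2 - 32 = (s - 2)*(s + 4)^2.
Partial fraction decomposition gives [-5/(s + 4)] + [-5/(s + 4)^2] + [-2/(s - 2)].
Invert each term: -5/(s + 4) ↔ -5e^(-4t); -5/(s + 4)^2 ↔ -5t·e^(-4t); -2/(s - 2) ↔ -2e^(2t).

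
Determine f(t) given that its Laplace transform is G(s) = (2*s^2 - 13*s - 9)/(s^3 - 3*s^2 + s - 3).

Factor the denominator: s^3 - 3*s^2 + s - 3 = (s - 3)*(s^2 + 1).
Partial fraction decomposition gives [-3/(s - 3)] + [5*s/(s^2 + 1)] + [2/(s^2 + 1)].
Invert each term: -3/(s - 3) ↔ -3e^(3t); 5·s/(s^2 + 1) ↔ 5cos(t); 2·1/(s^2 + 1) ↔ 2sin(t).

f(t) = -3*exp(3*t) + 2*sin(t) + 5*cos(t)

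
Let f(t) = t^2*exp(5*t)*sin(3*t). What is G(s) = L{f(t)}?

L{sin(3t)} = 3/(s^2 + 9).
Multiplying by e^(5t) shifts s → s - 5, so L{exp(5*t)*sin(3*t)} = 3/((s - 5)^2 + 9).
Then apply L{t^2·g(t)} = (-1)^2 d^2/ds^2[H(s)] with H(s) = 3/((s - 5)^2 + 9):
differentiating 2 times and applying the sign gives 18*(s^2 - 10*s + 22)/(s^2 - 10*s + 34)^3.

G(s) = 18*(s^2 - 10*s + 22)/(s^2 - 10*s + 34)^3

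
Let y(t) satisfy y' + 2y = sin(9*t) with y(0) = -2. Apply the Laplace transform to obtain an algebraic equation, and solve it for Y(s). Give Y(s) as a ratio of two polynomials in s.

Y(s) = (-2*s^2 - 153)/(s^3 + 2*s^2 + 81*s + 162)

Transform both sides with L{·}.
Using L{y'} = sY - y(0) = sY - (-2), the left side becomes (s + 2)Y - (-2).
The right side is L{sin(9*t)} = 9/(s^2 + 81).
So (s + 2)Y = 9/(s^2 + 81) + (-2).
Solve for Y(s) and write it as one ratio of polynomials.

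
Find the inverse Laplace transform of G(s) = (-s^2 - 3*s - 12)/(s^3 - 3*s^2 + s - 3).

Factor the denominator: s^3 - 3*s^2 + s - 3 = (s - 3)*(s^2 + 1).
Partial fraction decomposition gives [-3/(s - 3)] + [2*s/(s^2 + 1)] + [3/(s^2 + 1)].
Invert each term: -3/(s - 3) ↔ -3e^(3t); 2·s/(s^2 + 1) ↔ 2cos(t); 3·1/(s^2 + 1) ↔ 3sin(t).

-3*exp(3*t) + 3*sin(t) + 2*cos(t)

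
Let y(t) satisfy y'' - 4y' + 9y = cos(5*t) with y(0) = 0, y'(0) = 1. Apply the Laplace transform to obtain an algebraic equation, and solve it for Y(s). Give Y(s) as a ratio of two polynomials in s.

Apply the Laplace transform to the equation.
Using L{y''} = s^2 Y - s·y(0) - y'(0) and L{y'} = sY - y(0), with y(0) = 0, y'(0) = 1, the left side becomes (s^2 - 4*s + 9)Y - (1).
The right side is L{cos(5*t)} = s/(s^2 + 25).
So (s^2 - 4*s + 9)Y = s/(s^2 + 25) + (1).
Solve for Y(s) and write it as one ratio of polynomials.

Y(s) = (s^2 + s + 25)/(s^4 - 4*s^3 + 34*s^2 - 100*s + 225)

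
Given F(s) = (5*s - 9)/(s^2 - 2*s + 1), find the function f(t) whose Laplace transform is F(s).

f(t) = -4*t*exp(t) + 5*exp(t)

Factor the denominator: s^2 - 2*s + 1 = (s - 1)^2.
Partial fraction decomposition gives [5/(s - 1)] + [-4/(s - 1)^2].
Invert each term: 5/(s - 1) ↔ 5e^(t); -4/(s - 1)^2 ↔ -4t·e^(t).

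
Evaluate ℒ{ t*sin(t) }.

L{sin(t)} = 1/(s^2 + 1).
Then apply L{t·g(t)} = -d/ds[H(s)] with H(s) = 1/(s^2 + 1):
differentiating 1 time and applying the sign gives 2*s/(s^2 + 1)^2.

2*s/(s^2 + 1)^2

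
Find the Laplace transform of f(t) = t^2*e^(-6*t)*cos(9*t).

2*(s + 6)*(s^2 + 12*s - 207)/(s^2 + 12*s + 117)^3

L{cos(9t)} = s/(s^2 + 81).
Multiplying by e^(-6t) shifts s → s + 6, so L{e^(-6*t)*cos(9*t)} = (s + 6)/((s + 6)^2 + 81).
Then apply L{t^2·g(t)} = (-1)^2 d^2/ds^2[G(s)] with G(s) = (s + 6)/((s + 6)^2 + 81):
differentiating 2 times and applying the sign gives 2*(s + 6)*(s^2 + 12*s - 207)/(s^2 + 12*s + 117)^3.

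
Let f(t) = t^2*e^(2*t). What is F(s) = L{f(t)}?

L{e^(2t)} = 1/(s - 2).
Then apply L{t^2·g(t)} = (-1)^2 d^2/ds^2[G(s)] with G(s) = 1/(s - 2):
differentiating 2 times and applying the sign gives 2/(s - 2)^3.

F(s) = 2/(s - 2)^3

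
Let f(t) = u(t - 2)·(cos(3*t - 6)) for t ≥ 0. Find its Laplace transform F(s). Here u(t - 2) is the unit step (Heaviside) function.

By the second shifting theorem, L{u(t - c)·g(t - c)} = e^(-cs)·G(s) with c = 2 and G(s) = L{g(t)}.
L{cos(3t)} = s/(s^2 + 9).

F(s) = s*exp(-2*s)/(s^2 + 9)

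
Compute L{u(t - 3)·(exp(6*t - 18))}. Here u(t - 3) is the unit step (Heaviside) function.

By the second shifting theorem, L{u(t - c)·g(t - c)} = e^(-cs)·H(s) with c = 3 and H(s) = L{g(t)}.
L{e^(6t)} = 1/(s - 6).

exp(-3*s)/(s - 6)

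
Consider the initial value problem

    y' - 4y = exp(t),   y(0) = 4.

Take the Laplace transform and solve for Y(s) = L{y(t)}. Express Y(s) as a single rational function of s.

Apply the Laplace transform to the equation.
Using L{y'} = sY - y(0) = sY - 4, the left side becomes (s - 4)Y - (4).
The right side is L{exp(t)} = 1/(s - 1).
So (s - 4)Y = 1/(s - 1) + (4).
Isolate Y and clear denominators.

Y(s) = (4*s - 3)/(s^2 - 5*s + 4)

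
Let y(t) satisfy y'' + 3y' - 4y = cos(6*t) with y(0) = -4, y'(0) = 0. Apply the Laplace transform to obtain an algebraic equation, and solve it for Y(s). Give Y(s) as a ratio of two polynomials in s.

Y(s) = (-4*s^3 - 12*s^2 - 143*s - 432)/(s^4 + 3*s^3 + 32*s^2 + 108*s - 144)

Apply the Laplace transform to the equation.
The derivative rules (L{y''} = s^2 Y - s·y(0) - y'(0) and L{y'} = sY - y(0), with y(0) = -4, y'(0) = 0) turn the left side into (s^2 + 3*s - 4)Y - (-4*s - 12).
The right side is L{cos(6*t)} = s/(s^2 + 36).
So (s^2 + 3*s - 4)Y = s/(s^2 + 36) + (-4*s - 12).
Isolate Y and clear denominators.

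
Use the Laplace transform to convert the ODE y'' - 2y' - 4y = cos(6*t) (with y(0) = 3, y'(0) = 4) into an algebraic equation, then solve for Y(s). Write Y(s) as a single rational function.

Transform both sides with L{·}.
With L{y''} = s^2 Y - s·y(0) - y'(0) and L{y'} = sY - y(0), with y(0) = 3, y'(0) = 4: the LHS transforms to (s^2 - 2*s - 4)Y - (3*s - 2).
The right side is L{cos(6*t)} = s/(s^2 + 36).
So (s^2 - 2*s - 4)Y = s/(s^2 + 36) + (3*s - 2).
Solve for Y(s) and write it as one ratio of polynomials.

Y(s) = (3*s^3 - 2*s^2 + 109*s - 72)/(s^4 - 2*s^3 + 32*s^2 - 72*s - 144)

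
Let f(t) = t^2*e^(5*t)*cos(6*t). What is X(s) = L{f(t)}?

X(s) = 2*(s - 5)*(s^2 - 10*s - 83)/(s^2 - 10*s + 61)^3

L{cos(6t)} = s/(s^2 + 36).
Multiplying by e^(5t) shifts s → s - 5, so L{e^(5*t)*cos(6*t)} = (s - 5)/((s - 5)^2 + 36).
Then apply L{t^2·g(t)} = (-1)^2 d^2/ds^2[G(s)] with G(s) = (s - 5)/((s - 5)^2 + 36):
differentiating 2 times and applying the sign gives 2*(s - 5)*(s^2 - 10*s - 83)/(s^2 - 10*s + 61)^3.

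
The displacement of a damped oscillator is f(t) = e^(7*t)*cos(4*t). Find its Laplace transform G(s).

G(s) = (s - 7)/((s - 7)^2 + 16)

L{cos(4t)} = s/(s^2 + 16).
By the first shifting theorem, multiplying by e^(7t) replaces s with s - 7.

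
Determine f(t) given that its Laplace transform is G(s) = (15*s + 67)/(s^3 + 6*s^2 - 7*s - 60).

Factor the denominator: s^3 + 6*s^2 - 7*s - 60 = (s - 3)*(s + 4)*(s + 5).
Partial fraction decomposition gives [2/(s - 3)] + [-1/(s + 5)] + [-1/(s + 4)].
Invert each term: 2/(s - 3) ↔ 2e^(3t); -1/(s + 5) ↔ -e^(-5t); -1/(s + 4) ↔ -e^(-4t).

f(t) = 2*exp(3*t) - exp(-4*t) - exp(-5*t)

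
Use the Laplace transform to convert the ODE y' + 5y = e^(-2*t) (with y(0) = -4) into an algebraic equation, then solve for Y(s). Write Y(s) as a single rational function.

Y(s) = (-4*s - 7)/(s^2 + 7*s + 10)

Apply the Laplace transform to the equation.
Using L{y'} = sY - y(0) = sY - (-4), the left side becomes (s + 5)Y - (-4).
The right side is L{e^(-2*t)} = 1/(s + 2).
So (s + 5)Y = 1/(s + 2) + (-4).
Isolate Y and clear denominators.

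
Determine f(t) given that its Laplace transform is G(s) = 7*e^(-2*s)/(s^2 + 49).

f(t) = Heaviside(t - 2)*(sin(7*t - 14))

The factor e^(-2s) signals a time shift by c = 2 (second shifting theorem).
L{sin(7t)} = 7/(s^2 + 49), so L^-1{7/(s^2 + 49)} = sin(7*t).
Hence the inverse is u(t - 2) times that function evaluated at t - 2.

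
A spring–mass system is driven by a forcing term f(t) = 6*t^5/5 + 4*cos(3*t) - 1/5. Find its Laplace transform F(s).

Apply the Laplace transform termwise.
L{-1/5} = (-1/5)/s; (4)·[L{cos(3t)} = s/(s^2 + 9)]; (6/5)·[L{t^5} = 5!/s^6 = 120/s^6].

F(s) = 4*s/(s^2 + 9) - 1/(5*s) + 144/s^6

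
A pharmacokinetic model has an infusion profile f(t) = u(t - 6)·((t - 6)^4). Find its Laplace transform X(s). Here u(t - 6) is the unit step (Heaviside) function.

By the second shifting theorem, L{u(t - c)·g(t - c)} = e^(-cs)·G(s) with c = 6 and G(s) = L{g(t)}.
L{t^4} = 4!/s^5 = 24/s^5.

X(s) = 24*exp(-6*s)/s^5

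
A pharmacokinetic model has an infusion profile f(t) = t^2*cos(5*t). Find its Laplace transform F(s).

L{cos(5t)} = s/(s^2 + 25).
Then apply L{t^2·g(t)} = (-1)^2 d^2/ds^2[G(s)] with G(s) = s/(s^2 + 25):
differentiating 2 times and applying the sign gives 2*s*(s^2 - 75)/(s^2 + 25)^3.

F(s) = 2*s*(s^2 - 75)/(s^2 + 25)^3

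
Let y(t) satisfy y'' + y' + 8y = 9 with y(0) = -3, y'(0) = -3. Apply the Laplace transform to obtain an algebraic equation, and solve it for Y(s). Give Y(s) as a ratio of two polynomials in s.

Laplace-transform each side.
Using L{y''} = s^2 Y - s·y(0) - y'(0) and L{y'} = sY - y(0), with y(0) = -3, y'(0) = -3, the left side becomes (s^2 + s + 8)Y - (-3*s - 6).
The right side is L{9} = 9/s.
So (s^2 + s + 8)Y = 9/s + (-3*s - 6).
Isolate Y and clear denominators.

Y(s) = (-3*s^2 - 6*s + 9)/(s^3 + s^2 + 8*s)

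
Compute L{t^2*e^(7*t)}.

L{t^2} = 2!/s^3 = 2/s^3.
By the first shifting theorem, multiplying by e^(7t) replaces s with s - 7.

2/(s - 7)^3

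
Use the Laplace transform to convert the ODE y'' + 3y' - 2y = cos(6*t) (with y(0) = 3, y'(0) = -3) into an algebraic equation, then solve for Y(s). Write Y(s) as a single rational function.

Take the Laplace transform of both sides.
Using L{y''} = s^2 Y - s·y(0) - y'(0) and L{y'} = sY - y(0), with y(0) = 3, y'(0) = -3, the left side becomes (s^2 + 3*s - 2)Y - (3*s + 6).
The right side is L{cos(6*t)} = s/(s^2 + 36).
So (s^2 + 3*s - 2)Y = s/(s^2 + 36) + (3*s + 6).
Solve for Y(s) and write it as one ratio of polynomials.

Y(s) = (3*s^3 + 6*s^2 + 109*s + 216)/(s^4 + 3*s^3 + 34*s^2 + 108*s - 72)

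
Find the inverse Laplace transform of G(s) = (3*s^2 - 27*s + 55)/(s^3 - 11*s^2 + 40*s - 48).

Factor the denominator: s^3 - 11*s^2 + 40*s - 48 = (s - 4)^2*(s - 3).
Partial fraction decomposition gives [2/(s - 4)] + [-5/(s - 4)^2] + [1/(s - 3)].
Invert each term: 2/(s - 4) ↔ 2e^(4t); -5/(s - 4)^2 ↔ -5t·e^(4t); 1/(s - 3) ↔ e^(3t).

-5*t*exp(4*t) + 2*exp(4*t) + exp(3*t)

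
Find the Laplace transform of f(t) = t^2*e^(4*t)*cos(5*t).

L{cos(5t)} = s/(s^2 + 25).
Multiplying by e^(4t) shifts s → s - 4, so L{e^(4*t)*cos(5*t)} = (s - 4)/((s - 4)^2 + 25).
Then apply L{t^2·g(t)} = (-1)^2 d^2/ds^2[G(s)] with G(s) = (s - 4)/((s - 4)^2 + 25):
differentiating 2 times and applying the sign gives 2*(s - 4)*(s^2 - 8*s - 59)/(s^2 - 8*s + 41)^3.

2*(s - 4)*(s^2 - 8*s - 59)/(s^2 - 8*s + 41)^3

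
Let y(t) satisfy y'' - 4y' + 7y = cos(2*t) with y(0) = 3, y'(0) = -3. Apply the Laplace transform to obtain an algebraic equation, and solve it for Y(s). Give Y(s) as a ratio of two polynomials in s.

Apply the Laplace transform to the equation.
The derivative rules (L{y''} = s^2 Y - s·y(0) - y'(0) and L{y'} = sY - y(0), with y(0) = 3, y'(0) = -3) turn the left side into (s^2 - 4*s + 7)Y - (3*s - 15).
The right side is L{cos(2*t)} = s/(s^2 + 4).
So (s^2 - 4*s + 7)Y = s/(s^2 + 4) + (3*s - 15).
Divide through and combine into a single rational function.

Y(s) = (3*s^3 - 15*s^2 + 13*s - 60)/(s^4 - 4*s^3 + 11*s^2 - 16*s + 28)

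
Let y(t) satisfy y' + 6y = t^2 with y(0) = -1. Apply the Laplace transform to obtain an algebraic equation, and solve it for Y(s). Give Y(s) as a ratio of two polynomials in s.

Transform both sides with L{·}.
With L{y'} = sY - y(0) = sY - (-1): the LHS transforms to (s + 6)Y - (-1).
The right side is L{t^2} = 2/s^3.
So (s + 6)Y = 2/s^3 + (-1).
Solve for Y(s) and write it as one ratio of polynomials.

Y(s) = (-s^3 + 2)/(s^4 + 6*s^3)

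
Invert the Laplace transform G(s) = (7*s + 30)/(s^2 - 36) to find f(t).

f(t) = 6*exp(6*t) + exp(-6*t)

Factor the denominator: s^2 - 36 = (s - 6)*(s + 6).
Partial fraction decomposition gives [1/(s + 6)] + [6/(s - 6)].
Invert each term: 1/(s + 6) ↔ e^(-6t); 6/(s - 6) ↔ 6e^(6t).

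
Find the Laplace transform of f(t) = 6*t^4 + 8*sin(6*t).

By linearity of the Laplace transform, transform each term separately.
(8)·[L{sin(6t)} = 6/(s^2 + 36)]; (6)·[L{t^4} = 4!/s^5 = 24/s^5].

48/(s^2 + 36) + 144/s^5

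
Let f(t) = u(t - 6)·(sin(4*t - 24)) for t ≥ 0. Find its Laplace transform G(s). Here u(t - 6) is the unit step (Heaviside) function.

By the second shifting theorem, L{u(t - c)·g(t - c)} = e^(-cs)·H(s) with c = 6 and H(s) = L{g(t)}.
L{sin(4t)} = 4/(s^2 + 16).

G(s) = 4*exp(-6*s)/(s^2 + 16)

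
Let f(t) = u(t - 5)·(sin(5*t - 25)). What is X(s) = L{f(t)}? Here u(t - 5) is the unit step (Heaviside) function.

By the second shifting theorem, L{u(t - c)·g(t - c)} = e^(-cs)·G(s) with c = 5 and G(s) = L{g(t)}.
L{sin(5t)} = 5/(s^2 + 25).

X(s) = 5*exp(-5*s)/(s^2 + 25)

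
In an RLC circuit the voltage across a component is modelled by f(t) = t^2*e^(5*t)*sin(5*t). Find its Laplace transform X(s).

L{sin(5t)} = 5/(s^2 + 25).
Multiplying by e^(5t) shifts s → s - 5, so L{e^(5*t)*sin(5*t)} = 5/((s - 5)^2 + 25).
Then apply L{t^2·g(t)} = (-1)^2 d^2/ds^2[G(s)] with G(s) = 5/((s - 5)^2 + 25):
differentiating 2 times and applying the sign gives 10*(3*s^2 - 30*s + 50)/(s^2 - 10*s + 50)^3.

X(s) = 10*(3*s^2 - 30*s + 50)/(s^2 - 10*s + 50)^3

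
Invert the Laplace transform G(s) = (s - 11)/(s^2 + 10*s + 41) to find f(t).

Complete the square in the denominator: s^2 + 10*s + 41 = (s + 5)^2 + 4^2.
Split the numerator to match: s - 11 = 1·(s + 5) - 4·4.
Invert each term: 1·(s + 5)/((s + 5)^2 + 16) ↔ e^(-5t)cos(4t); -4·4/((s + 5)^2 + 16) ↔ -4e^(-5t)sin(4t).

f(t) = -4*exp(-5*t)*sin(4*t) + exp(-5*t)*cos(4*t)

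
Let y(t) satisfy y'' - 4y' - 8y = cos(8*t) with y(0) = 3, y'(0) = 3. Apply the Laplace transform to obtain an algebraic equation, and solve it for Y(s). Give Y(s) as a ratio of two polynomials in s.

Apply the Laplace transform to the equation.
With L{y''} = s^2 Y - s·y(0) - y'(0) and L{y'} = sY - y(0), with y(0) = 3, y'(0) = 3: the LHS transforms to (s^2 - 4*s - 8)Y - (3*s - 9).
The right side is L{cos(8*t)} = s/(s^2 + 64).
So (s^2 - 4*s - 8)Y = s/(s^2 + 64) + (3*s - 9).
Divide through and combine into a single rational function.

Y(s) = (3*s^3 - 9*s^2 + 193*s - 576)/(s^4 - 4*s^3 + 56*s^2 - 256*s - 512)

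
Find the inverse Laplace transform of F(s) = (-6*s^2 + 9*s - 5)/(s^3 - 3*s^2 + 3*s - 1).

-t^2*exp(t) - 3*t*exp(t) - 6*exp(t)

Factor the denominator: s^3 - 3*s^2 + 3*s - 1 = (s - 1)^3.
Partial fraction decomposition gives [-6/(s - 1)] + [-3/(s - 1)^2] + [-2/(s - 1)^3].
Invert each term: -6/(s - 1) ↔ -6e^(t); -3/(s - 1)^2 ↔ -3t·e^(t); -2/(s - 1)^3 ↔ (-1)t^2·e^(t).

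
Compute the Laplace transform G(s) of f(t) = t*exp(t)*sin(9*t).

G(s) = 18*(s - 1)/(s^2 - 2*s + 82)^2

L{sin(9t)} = 9/(s^2 + 81).
Multiplying by e^(t) shifts s → s - 1, so L{exp(t)*sin(9*t)} = 9/((s - 1)^2 + 81).
Then apply L{t·g(t)} = -d/ds[H(s)] with H(s) = 9/((s - 1)^2 + 81):
differentiating 1 time and applying the sign gives 18*(s - 1)/(s^2 - 2*s + 82)^2.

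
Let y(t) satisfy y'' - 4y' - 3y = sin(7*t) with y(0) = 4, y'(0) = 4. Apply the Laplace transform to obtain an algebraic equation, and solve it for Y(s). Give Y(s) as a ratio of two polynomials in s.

Take the Laplace transform of both sides.
The derivative rules (L{y''} = s^2 Y - s·y(0) - y'(0) and L{y'} = sY - y(0), with y(0) = 4, y'(0) = 4) turn the left side into (s^2 - 4*s - 3)Y - (4*s - 12).
The right side is L{sin(7*t)} = 7/(s^2 + 49).
So (s^2 - 4*s - 3)Y = 7/(s^2 + 49) + (4*s - 12).
Divide through and combine into a single rational function.

Y(s) = (4*s^3 - 12*s^2 + 196*s - 581)/(s^4 - 4*s^3 + 46*s^2 - 196*s - 147)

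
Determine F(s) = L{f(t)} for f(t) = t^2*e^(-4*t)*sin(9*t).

F(s) = 54*(s^2 + 8*s - 11)/(s^2 + 8*s + 97)^3

L{sin(9t)} = 9/(s^2 + 81).
Multiplying by e^(-4t) shifts s → s + 4, so L{e^(-4*t)*sin(9*t)} = 9/((s + 4)^2 + 81).
Then apply L{t^2·g(t)} = (-1)^2 d^2/ds^2[G(s)] with G(s) = 9/((s + 4)^2 + 81):
differentiating 2 times and applying the sign gives 54*(s^2 + 8*s - 11)/(s^2 + 8*s + 97)^3.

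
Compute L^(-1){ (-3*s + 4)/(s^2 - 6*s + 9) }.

-5*t*exp(3*t) - 3*exp(3*t)

Factor the denominator: s^2 - 6*s + 9 = (s - 3)^2.
Partial fraction decomposition gives [-3/(s - 3)] + [-5/(s - 3)^2].
Invert each term: -3/(s - 3) ↔ -3e^(3t); -5/(s - 3)^2 ↔ -5t·e^(3t).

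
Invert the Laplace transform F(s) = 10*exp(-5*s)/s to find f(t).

The factor e^(-5s) signals a time shift by c = 5 (second shifting theorem).
L{10} = 10/s, so L^-1{10/s} = 10.
Hence the inverse is u(t - 5) times that function evaluated at t - 5.

f(t) = Heaviside(t - 5)*(10)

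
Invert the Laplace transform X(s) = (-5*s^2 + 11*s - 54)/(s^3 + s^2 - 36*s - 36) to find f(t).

f(t) = -2*exp(6*t) + 2*exp(-t) - 5*exp(-6*t)

Factor the denominator: s^3 + s^2 - 36*s - 36 = (s - 6)*(s + 1)*(s + 6).
Partial fraction decomposition gives [-5/(s + 6)] + [2/(s + 1)] + [-2/(s - 6)].
Invert each term: -5/(s + 6) ↔ -5e^(-6t); 2/(s + 1) ↔ 2e^(-t); -2/(s - 6) ↔ -2e^(6t).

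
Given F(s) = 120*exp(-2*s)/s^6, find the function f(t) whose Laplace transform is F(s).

f(t) = Heaviside(t - 2)*((t - 2)^5)

The factor e^(-2s) signals a time shift by c = 2 (second shifting theorem).
L{t^5} = 5!/s^6 = 120/s^6, so L^-1{120/s^6} = t^5.
Hence the inverse is u(t - 2) times that function evaluated at t - 2.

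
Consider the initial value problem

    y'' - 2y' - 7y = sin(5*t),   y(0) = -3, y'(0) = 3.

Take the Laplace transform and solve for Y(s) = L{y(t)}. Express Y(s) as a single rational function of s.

Y(s) = (-3*s^3 + 9*s^2 - 75*s + 230)/(s^4 - 2*s^3 + 18*s^2 - 50*s - 175)

Apply the Laplace transform to the equation.
The derivative rules (L{y''} = s^2 Y - s·y(0) - y'(0) and L{y'} = sY - y(0), with y(0) = -3, y'(0) = 3) turn the left side into (s^2 - 2*s - 7)Y - (-3*s + 9).
The right side is L{sin(5*t)} = 5/(s^2 + 25).
So (s^2 - 2*s - 7)Y = 5/(s^2 + 25) + (-3*s + 9).
Solve for Y(s) and write it as one ratio of polynomials.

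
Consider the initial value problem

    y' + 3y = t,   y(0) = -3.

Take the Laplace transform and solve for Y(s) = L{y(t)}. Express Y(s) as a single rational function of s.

Take the Laplace transform of both sides.
With L{y'} = sY - y(0) = sY - (-3): the LHS transforms to (s + 3)Y - (-3).
The right side is L{t} = s^(-2).
So (s + 3)Y = s^(-2) + (-3).
Divide through and combine into a single rational function.

Y(s) = (-3*s^2 + 1)/(s^3 + 3*s^2)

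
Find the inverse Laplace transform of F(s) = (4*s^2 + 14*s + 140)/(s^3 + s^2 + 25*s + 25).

Factor the denominator: s^3 + s^2 + 25*s + 25 = (s + 1)*(s^2 + 25).
Partial fraction decomposition gives [5/(s + 1)] + [-s/(s^2 + 25)] + [15/(s^2 + 25)].
Invert each term: 5/(s + 1) ↔ 5e^(-t); -1·s/(s^2 + 25) ↔ -cos(5t); 3·5/(s^2 + 25) ↔ 3sin(5t).

3*sin(5*t) - cos(5*t) + 5*exp(-t)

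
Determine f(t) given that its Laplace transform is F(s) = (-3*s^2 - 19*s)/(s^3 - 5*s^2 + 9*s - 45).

Factor the denominator: s^3 - 5*s^2 + 9*s - 45 = (s - 5)*(s^2 + 9).
Partial fraction decomposition gives [-5/(s - 5)] + [2*s/(s^2 + 9)] + [-9/(s^2 + 9)].
Invert each term: -5/(s - 5) ↔ -5e^(5t); 2·s/(s^2 + 9) ↔ 2cos(3t); -3·3/(s^2 + 9) ↔ -3sin(3t).

f(t) = -5*exp(5*t) - 3*sin(3*t) + 2*cos(3*t)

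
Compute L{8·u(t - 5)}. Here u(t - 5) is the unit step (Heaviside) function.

By the second shifting theorem, L{u(t - c)·g(t - c)} = e^(-cs)·G(s) with c = 5 and G(s) = L{g(t)}.
L{8} = 8/s.

8*exp(-5*s)/s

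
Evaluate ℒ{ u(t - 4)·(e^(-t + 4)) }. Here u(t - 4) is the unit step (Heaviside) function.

By the second shifting theorem, L{u(t - c)·g(t - c)} = e^(-cs)·G(s) with c = 4 and G(s) = L{g(t)}.
L{e^(-t)} = 1/(s + 1).

exp(-4*s)/(s + 1)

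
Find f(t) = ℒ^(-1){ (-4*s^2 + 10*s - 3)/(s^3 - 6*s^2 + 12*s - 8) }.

f(t) = t^2*exp(2*t)/2 - 6*t*exp(2*t) - 4*exp(2*t)

Factor the denominator: s^3 - 6*s^2 + 12*s - 8 = (s - 2)^3.
Partial fraction decomposition gives [-4/(s - 2)] + [-6/(s - 2)^2] + [(s - 2)^(-3)].
Invert each term: -4/(s - 2) ↔ -4e^(2t); -6/(s - 2)^2 ↔ -6t·e^(2t); 1/(s - 2)^3 ↔ (1/2)t^2·e^(2t).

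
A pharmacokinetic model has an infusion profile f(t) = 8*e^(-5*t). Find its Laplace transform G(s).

G(s) = 8/(s + 5)

L{8} = 8/s.
By the first shifting theorem, multiplying by e^(-5t) replaces s with s + 5.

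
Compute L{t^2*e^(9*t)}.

2/(s - 9)^3

L{e^(9t)} = 1/(s - 9).
Then apply L{t^2·g(t)} = (-1)^2 d^2/ds^2[G(s)] with G(s) = 1/(s - 9):
differentiating 2 times and applying the sign gives 2/(s - 9)^3.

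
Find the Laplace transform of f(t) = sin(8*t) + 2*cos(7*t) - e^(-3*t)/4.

2*s/(s^2 + 49) + 8/(s^2 + 64) - 1/(4*(s + 3))

By linearity of the Laplace transform, transform each term separately.
L{sin(8t)} = 8/(s^2 + 64); (-1/4)·[L{e^(-3t)} = 1/(s + 3)]; (2)·[L{cos(7t)} = s/(s^2 + 49)].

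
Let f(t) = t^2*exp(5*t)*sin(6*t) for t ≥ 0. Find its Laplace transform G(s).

G(s) = 36*(s^2 - 10*s + 13)/(s^2 - 10*s + 61)^3

L{sin(6t)} = 6/(s^2 + 36).
Multiplying by e^(5t) shifts s → s - 5, so L{exp(5*t)*sin(6*t)} = 6/((s - 5)^2 + 36).
Then apply L{t^2·g(t)} = (-1)^2 d^2/ds^2[H(s)] with H(s) = 6/((s - 5)^2 + 36):
differentiating 2 times and applying the sign gives 36*(s^2 - 10*s + 13)/(s^2 - 10*s + 61)^3.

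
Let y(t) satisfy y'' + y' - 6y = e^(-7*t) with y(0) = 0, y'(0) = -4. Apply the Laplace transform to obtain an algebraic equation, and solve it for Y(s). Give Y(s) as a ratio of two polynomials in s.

Y(s) = (-4*s - 27)/(s^3 + 8*s^2 + s - 42)

Take the Laplace transform of both sides.
With L{y''} = s^2 Y - s·y(0) - y'(0) and L{y'} = sY - y(0), with y(0) = 0, y'(0) = -4: the LHS transforms to (s^2 + s - 6)Y - (-4).
The right side is L{e^(-7*t)} = 1/(s + 7).
So (s^2 + s - 6)Y = 1/(s + 7) + (-4).
Divide through and combine into a single rational function.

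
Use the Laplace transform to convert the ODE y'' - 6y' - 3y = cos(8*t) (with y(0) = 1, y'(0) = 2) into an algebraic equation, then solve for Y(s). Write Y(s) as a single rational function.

Apply the Laplace transform to the equation.
Using L{y''} = s^2 Y - s·y(0) - y'(0) and L{y'} = sY - y(0), with y(0) = 1, y'(0) = 2, the left side becomes (s^2 - 6*s - 3)Y - (s - 4).
The right side is L{cos(8*t)} = s/(s^2 + 64).
So (s^2 - 6*s - 3)Y = s/(s^2 + 64) + (s - 4).
Isolate Y and clear denominators.

Y(s) = (s^3 - 4*s^2 + 65*s - 256)/(s^4 - 6*s^3 + 61*s^2 - 384*s - 192)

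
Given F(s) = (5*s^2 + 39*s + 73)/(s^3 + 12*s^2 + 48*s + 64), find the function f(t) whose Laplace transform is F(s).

f(t) = -3*t^2*exp(-4*t)/2 - t*exp(-4*t) + 5*exp(-4*t)

Factor the denominator: s^3 + 12*s^2 + 48*s + 64 = (s + 4)^3.
Partial fraction decomposition gives [5/(s + 4)] + [-1/(s + 4)^2] + [-3/(s + 4)^3].
Invert each term: 5/(s + 4) ↔ 5e^(-4t); -1/(s + 4)^2 ↔ -t·e^(-4t); -3/(s + 4)^3 ↔ (-3/2)t^2·e^(-4t).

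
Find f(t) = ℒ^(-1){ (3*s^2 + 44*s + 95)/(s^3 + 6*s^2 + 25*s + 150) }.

Factor the denominator: s^3 + 6*s^2 + 25*s + 150 = (s + 6)*(s^2 + 25).
Partial fraction decomposition gives [-1/(s + 6)] + [4*s/(s^2 + 25)] + [20/(s^2 + 25)].
Invert each term: -1/(s + 6) ↔ -e^(-6t); 4·s/(s^2 + 25) ↔ 4cos(5t); 4·5/(s^2 + 25) ↔ 4sin(5t).

f(t) = 4*sin(5*t) + 4*cos(5*t) - exp(-6*t)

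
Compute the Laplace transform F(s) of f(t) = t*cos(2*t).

L{cos(2t)} = s/(s^2 + 4).
Then apply L{t·g(t)} = -d/ds[G(s)] with G(s) = s/(s^2 + 4):
differentiating 1 time and applying the sign gives (s - 2)*(s + 2)/(s^2 + 4)^2.

F(s) = (s - 2)*(s + 2)/(s^2 + 4)^2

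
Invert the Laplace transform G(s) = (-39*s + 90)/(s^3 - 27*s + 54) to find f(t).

f(t) = -3*t*exp(3*t) - 4*exp(3*t) + 4*exp(-6*t)

Factor the denominator: s^3 - 27*s + 54 = (s - 3)^2*(s + 6).
Partial fraction decomposition gives [-4/(s - 3)] + [-3/(s - 3)^2] + [4/(s + 6)].
Invert each term: -4/(s - 3) ↔ -4e^(3t); -3/(s - 3)^2 ↔ -3t·e^(3t); 4/(s + 6) ↔ 4e^(-6t).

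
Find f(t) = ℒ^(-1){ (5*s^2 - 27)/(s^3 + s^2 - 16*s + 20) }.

f(t) = -t*exp(2*t) + 3*exp(2*t) + 2*exp(-5*t)

Factor the denominator: s^3 + s^2 - 16*s + 20 = (s - 2)^2*(s + 5).
Partial fraction decomposition gives [3/(s - 2)] + [-1/(s - 2)^2] + [2/(s + 5)].
Invert each term: 3/(s - 2) ↔ 3e^(2t); -1/(s - 2)^2 ↔ -t·e^(2t); 2/(s + 5) ↔ 2e^(-5t).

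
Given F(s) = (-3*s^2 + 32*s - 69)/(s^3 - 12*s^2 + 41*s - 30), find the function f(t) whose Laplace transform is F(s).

f(t) = 3*exp(6*t) - 4*exp(5*t) - 2*exp(t)

Factor the denominator: s^3 - 12*s^2 + 41*s - 30 = (s - 6)*(s - 5)*(s - 1).
Partial fraction decomposition gives [-2/(s - 1)] + [3/(s - 6)] + [-4/(s - 5)].
Invert each term: -2/(s - 1) ↔ -2e^(t); 3/(s - 6) ↔ 3e^(6t); -4/(s - 5) ↔ -4e^(5t).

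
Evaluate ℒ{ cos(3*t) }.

s/(s^2 + 9)

L{cos(3t)} = s/(s^2 + 9).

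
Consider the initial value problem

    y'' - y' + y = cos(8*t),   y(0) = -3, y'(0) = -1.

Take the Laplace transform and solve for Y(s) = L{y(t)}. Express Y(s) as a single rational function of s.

Y(s) = (-3*s^3 + 2*s^2 - 191*s + 128)/(s^4 - s^3 + 65*s^2 - 64*s + 64)

Laplace-transform each side.
The derivative rules (L{y''} = s^2 Y - s·y(0) - y'(0) and L{y'} = sY - y(0), with y(0) = -3, y'(0) = -1) turn the left side into (s^2 - s + 1)Y - (-3*s + 2).
The right side is L{cos(8*t)} = s/(s^2 + 64).
So (s^2 - s + 1)Y = s/(s^2 + 64) + (-3*s + 2).
Divide through and combine into a single rational function.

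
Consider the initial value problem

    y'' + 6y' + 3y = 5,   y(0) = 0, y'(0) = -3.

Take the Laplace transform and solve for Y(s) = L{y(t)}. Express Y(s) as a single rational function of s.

Take the Laplace transform of both sides.
Using L{y''} = s^2 Y - s·y(0) - y'(0) and L{y'} = sY - y(0), with y(0) = 0, y'(0) = -3, the left side becomes (s^2 + 6*s + 3)Y - (-3).
The right side is L{5} = 5/s.
So (s^2 + 6*s + 3)Y = 5/s + (-3).
Divide through and combine into a single rational function.

Y(s) = (-3*s + 5)/(s^3 + 6*s^2 + 3*s)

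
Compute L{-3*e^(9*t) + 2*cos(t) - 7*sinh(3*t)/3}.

The transform is linear, so treat each term independently.
(2)·[L{cos(t)} = s/(s^2 + 1)]; (-3)·[L{e^(9t)} = 1/(s - 9)]; (-7/3)·[L{sinh(3t)} = 3/(s^2 - 9)].

2*s/(s^2 + 1) - 7/(s^2 - 9) - 3/(s - 9)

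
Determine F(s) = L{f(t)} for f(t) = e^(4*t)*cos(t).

L{cos(t)} = s/(s^2 + 1).
By the first shifting theorem, multiplying by e^(4t) replaces s with s - 4.

F(s) = (s - 4)/((s - 4)^2 + 1)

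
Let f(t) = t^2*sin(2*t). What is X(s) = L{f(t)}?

X(s) = 4*(3*s^2 - 4)/(s^2 + 4)^3

L{sin(2t)} = 2/(s^2 + 4).
Then apply L{t^2·g(t)} = (-1)^2 d^2/ds^2[G(s)] with G(s) = 2/(s^2 + 4):
differentiating 2 times and applying the sign gives 4*(3*s^2 - 4)/(s^2 + 4)^3.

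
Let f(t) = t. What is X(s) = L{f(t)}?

X(s) = s^(-2)

L{t} = 1!/s^2 = 1/s^2.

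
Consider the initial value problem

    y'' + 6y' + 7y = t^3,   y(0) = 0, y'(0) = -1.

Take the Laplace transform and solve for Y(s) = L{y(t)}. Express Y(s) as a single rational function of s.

Y(s) = (-s^4 + 6)/(s^6 + 6*s^5 + 7*s^4)

Apply the Laplace transform to the equation.
The derivative rules (L{y''} = s^2 Y - s·y(0) - y'(0) and L{y'} = sY - y(0), with y(0) = 0, y'(0) = -1) turn the left side into (s^2 + 6*s + 7)Y - (-1).
The right side is L{t^3} = 6/s^4.
So (s^2 + 6*s + 7)Y = 6/s^4 + (-1).
Isolate Y and clear denominators.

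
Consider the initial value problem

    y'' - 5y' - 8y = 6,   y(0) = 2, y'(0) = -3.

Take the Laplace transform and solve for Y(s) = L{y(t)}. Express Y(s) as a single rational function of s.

Laplace-transform each side.
The derivative rules (L{y''} = s^2 Y - s·y(0) - y'(0) and L{y'} = sY - y(0), with y(0) = 2, y'(0) = -3) turn the left side into (s^2 - 5*s - 8)Y - (2*s - 13).
The right side is L{6} = 6/s.
So (s^2 - 5*s - 8)Y = 6/s + (2*s - 13).
Solve for Y(s) and write it as one ratio of polynomials.

Y(s) = (2*s^2 - 13*s + 6)/(s^3 - 5*s^2 - 8*s)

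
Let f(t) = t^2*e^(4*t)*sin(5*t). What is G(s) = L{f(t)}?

L{sin(5t)} = 5/(s^2 + 25).
Multiplying by e^(4t) shifts s → s - 4, so L{e^(4*t)*sin(5*t)} = 5/((s - 4)^2 + 25).
Then apply L{t^2·g(t)} = (-1)^2 d^2/ds^2[H(s)] with H(s) = 5/((s - 4)^2 + 25):
differentiating 2 times and applying the sign gives 10*(3*s^2 - 24*s + 23)/(s^2 - 8*s + 41)^3.

G(s) = 10*(3*s^2 - 24*s + 23)/(s^2 - 8*s + 41)^3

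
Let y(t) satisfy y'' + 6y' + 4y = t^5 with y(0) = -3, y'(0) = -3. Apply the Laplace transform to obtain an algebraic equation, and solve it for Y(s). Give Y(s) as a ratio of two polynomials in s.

Y(s) = (-3*s^7 - 21*s^6 + 120)/(s^8 + 6*s^7 + 4*s^6)

Transform both sides with L{·}.
Using L{y''} = s^2 Y - s·y(0) - y'(0) and L{y'} = sY - y(0), with y(0) = -3, y'(0) = -3, the left side becomes (s^2 + 6*s + 4)Y - (-3*s - 21).
The right side is L{t^5} = 120/s^6.
So (s^2 + 6*s + 4)Y = 120/s^6 + (-3*s - 21).
Isolate Y and clear denominators.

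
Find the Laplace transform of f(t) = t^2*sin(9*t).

L{sin(9t)} = 9/(s^2 + 81).
Then apply L{t^2·g(t)} = (-1)^2 d^2/ds^2[H(s)] with H(s) = 9/(s^2 + 81):
differentiating 2 times and applying the sign gives 54*(s^2 - 27)/(s^2 + 81)^3.

54*(s^2 - 27)/(s^2 + 81)^3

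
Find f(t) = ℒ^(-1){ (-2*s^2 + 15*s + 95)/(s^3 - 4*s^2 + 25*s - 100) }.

f(t) = 3*exp(4*t) - sin(5*t) - 5*cos(5*t)

Factor the denominator: s^3 - 4*s^2 + 25*s - 100 = (s - 4)*(s^2 + 25).
Partial fraction decomposition gives [3/(s - 4)] + [-5*s/(s^2 + 25)] + [-5/(s^2 + 25)].
Invert each term: 3/(s - 4) ↔ 3e^(4t); -5·s/(s^2 + 25) ↔ -5cos(5t); -1·5/(s^2 + 25) ↔ -sin(5t).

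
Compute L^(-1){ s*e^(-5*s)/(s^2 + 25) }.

Heaviside(t - 5)*(cos(5*t - 25))

The factor e^(-5s) signals a time shift by c = 5 (second shifting theorem).
L{cos(5t)} = s/(s^2 + 25), so L^-1{s/(s^2 + 25)} = cos(5*t).
Hence the inverse is u(t - 5) times that function evaluated at t - 5.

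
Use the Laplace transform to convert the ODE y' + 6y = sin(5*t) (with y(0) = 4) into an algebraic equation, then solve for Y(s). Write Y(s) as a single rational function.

Take the Laplace transform of both sides.
The derivative rules (L{y'} = sY - y(0) = sY - 4) turn the left side into (s + 6)Y - (4).
The right side is L{sin(5*t)} = 5/(s^2 + 25).
So (s + 6)Y = 5/(s^2 + 25) + (4).
Solve for Y(s) and write it as one ratio of polynomials.

Y(s) = (4*s^2 + 105)/(s^3 + 6*s^2 + 25*s + 150)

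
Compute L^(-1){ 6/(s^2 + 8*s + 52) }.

exp(-4*t)*sin(6*t)

Rewrite the denominator: s^2 + 8*s + 52 = (s + 4)^2 + 36.
The form in (s + 4) signals a first-shifting-theorem factor e^(-4t).
Since L{sin(6t)} = 6/(s^2 + 36), the inverse is e^(-4*t)*sin(6*t).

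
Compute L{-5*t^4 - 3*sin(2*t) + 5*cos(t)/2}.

By linearity of the Laplace transform, transform each term separately.
(-5)·[L{t^4} = 4!/s^5 = 24/s^5]; (-3)·[L{sin(2t)} = 2/(s^2 + 4)]; (5/2)·[L{cos(t)} = s/(s^2 + 1)].

5*s/(2*(s^2 + 1)) - 6/(s^2 + 4) - 120/s^5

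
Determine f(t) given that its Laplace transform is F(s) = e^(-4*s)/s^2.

f(t) = Heaviside(t - 4)*(t - 4)

The factor e^(-4s) signals a time shift by c = 4 (second shifting theorem).
L{t} = 1!/s^2 = 1/s^2, so L^-1{s^(-2)} = t.
Hence the inverse is u(t - 4) times that function evaluated at t - 4.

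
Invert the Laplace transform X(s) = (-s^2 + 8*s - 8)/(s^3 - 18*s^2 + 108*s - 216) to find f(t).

f(t) = 2*t^2*exp(6*t) - 4*t*exp(6*t) - exp(6*t)

Factor the denominator: s^3 - 18*s^2 + 108*s - 216 = (s - 6)^3.
Partial fraction decomposition gives [-1/(s - 6)] + [-4/(s - 6)^2] + [4/(s - 6)^3].
Invert each term: -1/(s - 6) ↔ -e^(6t); -4/(s - 6)^2 ↔ -4t·e^(6t); 4/(s - 6)^3 ↔ (2)t^2·e^(6t).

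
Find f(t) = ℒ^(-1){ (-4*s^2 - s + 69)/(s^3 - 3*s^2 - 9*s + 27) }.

f(t) = 5*t*exp(3*t) - 5*exp(3*t) + exp(-3*t)

Factor the denominator: s^3 - 3*s^2 - 9*s + 27 = (s - 3)^2*(s + 3).
Partial fraction decomposition gives [-5/(s - 3)] + [5/(s - 3)^2] + [1/(s + 3)].
Invert each term: -5/(s - 3) ↔ -5e^(3t); 5/(s - 3)^2 ↔ 5t·e^(3t); 1/(s + 3) ↔ e^(-3t).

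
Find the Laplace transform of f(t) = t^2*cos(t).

L{cos(t)} = s/(s^2 + 1).
Then apply L{t^2·g(t)} = (-1)^2 d^2/ds^2[H(s)] with H(s) = s/(s^2 + 1):
differentiating 2 times and applying the sign gives 2*s*(s^2 - 3)/(s^2 + 1)^3.

2*s*(s^2 - 3)/(s^2 + 1)^3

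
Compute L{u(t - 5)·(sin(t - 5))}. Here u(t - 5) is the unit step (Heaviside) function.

By the second shifting theorem, L{u(t - c)·g(t - c)} = e^(-cs)·H(s) with c = 5 and H(s) = L{g(t)}.
L{sin(t)} = 1/(s^2 + 1).

exp(-5*s)/(s^2 + 1)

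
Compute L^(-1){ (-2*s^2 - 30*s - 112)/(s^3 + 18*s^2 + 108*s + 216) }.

-2*t^2*exp(-6*t) - 6*t*exp(-6*t) - 2*exp(-6*t)

Factor the denominator: s^3 + 18*s^2 + 108*s + 216 = (s + 6)^3.
Partial fraction decomposition gives [-2/(s + 6)] + [-6/(s + 6)^2] + [-4/(s + 6)^3].
Invert each term: -2/(s + 6) ↔ -2e^(-6t); -6/(s + 6)^2 ↔ -6t·e^(-6t); -4/(s + 6)^3 ↔ (-2)t^2·e^(-6t).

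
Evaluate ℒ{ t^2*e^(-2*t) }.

2/(s + 2)^3

L{e^(-2t)} = 1/(s + 2).
Then apply L{t^2·g(t)} = (-1)^2 d^2/ds^2[G(s)] with G(s) = 1/(s + 2):
differentiating 2 times and applying the sign gives 2/(s + 2)^3.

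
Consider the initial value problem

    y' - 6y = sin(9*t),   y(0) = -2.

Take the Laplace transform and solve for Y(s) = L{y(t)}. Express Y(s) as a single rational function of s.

Y(s) = (-2*s^2 - 153)/(s^3 - 6*s^2 + 81*s - 486)

Transform both sides with L{·}.
Using L{y'} = sY - y(0) = sY - (-2), the left side becomes (s - 6)Y - (-2).
The right side is L{sin(9*t)} = 9/(s^2 + 81).
So (s - 6)Y = 9/(s^2 + 81) + (-2).
Divide through and combine into a single rational function.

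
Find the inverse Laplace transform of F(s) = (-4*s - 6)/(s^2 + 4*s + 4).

Factor the denominator: s^2 + 4*s + 4 = (s + 2)^2.
Partial fraction decomposition gives [-4/(s + 2)] + [2/(s + 2)^2].
Invert each term: -4/(s + 2) ↔ -4e^(-2t); 2/(s + 2)^2 ↔ 2t·e^(-2t).

2*t*exp(-2*t) - 4*exp(-2*t)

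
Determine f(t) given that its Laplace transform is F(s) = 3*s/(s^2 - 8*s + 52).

Complete the square in the denominator: s^2 - 8*s + 52 = (s - 4)^2 + 6^2.
Split the numerator to match: 3*s = 3·(s - 4) + 2·6.
Invert each term: 3·(s - 4)/((s - 4)^2 + 36) ↔ 3e^(4t)cos(6t); 2·6/((s - 4)^2 + 36) ↔ 2e^(4t)sin(6t).

f(t) = 2*exp(4*t)*sin(6*t) + 3*exp(4*t)*cos(6*t)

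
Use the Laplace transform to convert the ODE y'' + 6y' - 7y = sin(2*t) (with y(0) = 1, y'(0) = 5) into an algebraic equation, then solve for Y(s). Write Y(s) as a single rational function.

Transform both sides with L{·}.
With L{y''} = s^2 Y - s·y(0) - y'(0) and L{y'} = sY - y(0), with y(0) = 1, y'(0) = 5: the LHS transforms to (s^2 + 6*s - 7)Y - (s + 11).
The right side is L{sin(2*t)} = 2/(s^2 + 4).
So (s^2 + 6*s - 7)Y = 2/(s^2 + 4) + (s + 11).
Isolate Y and clear denominators.

Y(s) = (s^3 + 11*s^2 + 4*s + 46)/(s^4 + 6*s^3 - 3*s^2 + 24*s - 28)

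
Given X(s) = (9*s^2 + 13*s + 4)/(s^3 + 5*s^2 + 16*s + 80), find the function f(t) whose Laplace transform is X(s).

f(t) = -3*sin(4*t) + 5*cos(4*t) + 4*exp(-5*t)

Factor the denominator: s^3 + 5*s^2 + 16*s + 80 = (s + 5)*(s^2 + 16).
Partial fraction decomposition gives [4/(s + 5)] + [5*s/(s^2 + 16)] + [-12/(s^2 + 16)].
Invert each term: 4/(s + 5) ↔ 4e^(-5t); 5·s/(s^2 + 16) ↔ 5cos(4t); -3·4/(s^2 + 16) ↔ -3sin(4t).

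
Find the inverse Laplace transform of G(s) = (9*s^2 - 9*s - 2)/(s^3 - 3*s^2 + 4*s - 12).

4*exp(3*t) + 3*sin(2*t) + 5*cos(2*t)

Factor the denominator: s^3 - 3*s^2 + 4*s - 12 = (s - 3)*(s^2 + 4).
Partial fraction decomposition gives [4/(s - 3)] + [5*s/(s^2 + 4)] + [6/(s^2 + 4)].
Invert each term: 4/(s - 3) ↔ 4e^(3t); 5·s/(s^2 + 4) ↔ 5cos(2t); 3·2/(s^2 + 4) ↔ 3sin(2t).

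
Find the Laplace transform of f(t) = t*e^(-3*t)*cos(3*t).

s*(s + 6)/(s^2 + 6*s + 18)^2

L{cos(3t)} = s/(s^2 + 9).
Multiplying by e^(-3t) shifts s → s + 3, so L{e^(-3*t)*cos(3*t)} = (s + 3)/((s + 3)^2 + 9).
Then apply L{t·g(t)} = -d/ds[H(s)] with H(s) = (s + 3)/((s + 3)^2 + 9):
differentiating 1 time and applying the sign gives s*(s + 6)/(s^2 + 6*s + 18)^2.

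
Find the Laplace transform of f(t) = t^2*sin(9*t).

L{sin(9t)} = 9/(s^2 + 81).
Then apply L{t^2·g(t)} = (-1)^2 d^2/ds^2[G(s)] with G(s) = 9/(s^2 + 81):
differentiating 2 times and applying the sign gives 54*(s^2 - 27)/(s^2 + 81)^3.

54*(s^2 - 27)/(s^2 + 81)^3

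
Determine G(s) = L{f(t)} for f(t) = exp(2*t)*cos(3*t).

L{cos(3t)} = s/(s^2 + 9).
By the first shifting theorem, multiplying by e^(2t) replaces s with s - 2.

G(s) = (s - 2)/((s - 2)^2 + 9)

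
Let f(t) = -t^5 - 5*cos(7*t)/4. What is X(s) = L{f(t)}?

X(s) = -5*s/(4*(s^2 + 49)) - 120/s^6

The transform is linear, so treat each term independently.
(-1)·[L{t^5} = 5!/s^6 = 120/s^6]; (-5/4)·[L{cos(7t)} = s/(s^2 + 49)].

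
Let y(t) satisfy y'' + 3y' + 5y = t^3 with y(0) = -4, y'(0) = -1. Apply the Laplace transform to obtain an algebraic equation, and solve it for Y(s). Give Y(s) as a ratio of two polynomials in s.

Y(s) = (-4*s^5 - 13*s^4 + 6)/(s^6 + 3*s^5 + 5*s^4)

Laplace-transform each side.
With L{y''} = s^2 Y - s·y(0) - y'(0) and L{y'} = sY - y(0), with y(0) = -4, y'(0) = -1: the LHS transforms to (s^2 + 3*s + 5)Y - (-4*s - 13).
The right side is L{t^3} = 6/s^4.
So (s^2 + 3*s + 5)Y = 6/s^4 + (-4*s - 13).
Solve for Y(s) and write it as one ratio of polynomials.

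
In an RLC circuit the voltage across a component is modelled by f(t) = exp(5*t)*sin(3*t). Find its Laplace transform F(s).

L{sin(3t)} = 3/(s^2 + 9).
By the first shifting theorem, multiplying by e^(5t) replaces s with s - 5.

F(s) = 3/((s - 5)^2 + 9)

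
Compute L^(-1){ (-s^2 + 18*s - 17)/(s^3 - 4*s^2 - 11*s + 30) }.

2*exp(5*t) - exp(2*t) - 2*exp(-3*t)

Factor the denominator: s^3 - 4*s^2 - 11*s + 30 = (s - 5)*(s - 2)*(s + 3).
Partial fraction decomposition gives [-2/(s + 3)] + [-1/(s - 2)] + [2/(s - 5)].
Invert each term: -2/(s + 3) ↔ -2e^(-3t); -1/(s - 2) ↔ -e^(2t); 2/(s - 5) ↔ 2e^(5t).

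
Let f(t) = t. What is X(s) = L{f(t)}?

X(s) = s^(-2)

L{t} = 1!/s^2 = 1/s^2.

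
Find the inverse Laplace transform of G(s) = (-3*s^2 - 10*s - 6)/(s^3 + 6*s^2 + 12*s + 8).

t^2*exp(-2*t) + 2*t*exp(-2*t) - 3*exp(-2*t)

Factor the denominator: s^3 + 6*s^2 + 12*s + 8 = (s + 2)^3.
Partial fraction decomposition gives [-3/(s + 2)] + [2/(s + 2)^2] + [2/(s + 2)^3].
Invert each term: -3/(s + 2) ↔ -3e^(-2t); 2/(s + 2)^2 ↔ 2t·e^(-2t); 2/(s + 2)^3 ↔ (1)t^2·e^(-2t).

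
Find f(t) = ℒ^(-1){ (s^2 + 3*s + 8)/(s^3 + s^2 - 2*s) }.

Factor the denominator: s^3 + s^2 - 2*s = s*(s - 1)*(s + 2).
Partial fraction decomposition gives [1/(s + 2)] + [-4/s] + [4/(s - 1)].
Invert each term: 1/(s + 2) ↔ e^(-2t); -4/(s - 0) ↔ -4e^(0t); 4/(s - 1) ↔ 4e^(t).

f(t) = 4*exp(t) - 4 + exp(-2*t)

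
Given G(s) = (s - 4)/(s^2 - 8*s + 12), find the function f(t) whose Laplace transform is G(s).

f(t) = exp(4*t)*cosh(2*t)

Rewrite the denominator: s^2 - 8*s + 12 = (s - 4)^2 - 4.
The form in (s - 4) signals a first-shifting-theorem factor e^(4t).
Since L{cosh(2t)} = s/(s^2 - 4), the inverse is e^(4*t)*cosh(2*t).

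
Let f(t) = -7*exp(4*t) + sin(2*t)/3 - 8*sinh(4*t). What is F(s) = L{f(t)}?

F(s) = 2/(3*(s^2 + 4)) - 32/(s^2 - 16) - 7/(s - 4)

The transform is linear, so treat each term independently.
(-7)·[L{e^(4t)} = 1/(s - 4)]; (-8)·[L{sinh(4t)} = 4/(s^2 - 16)]; (1/3)·[L{sin(2t)} = 2/(s^2 + 4)].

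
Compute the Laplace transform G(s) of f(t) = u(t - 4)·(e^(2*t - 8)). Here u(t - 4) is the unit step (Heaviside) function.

G(s) = exp(-4*s)/(s - 2)

By the second shifting theorem, L{u(t - c)·g(t - c)} = e^(-cs)·H(s) with c = 4 and H(s) = L{g(t)}.
L{e^(2t)} = 1/(s - 2).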